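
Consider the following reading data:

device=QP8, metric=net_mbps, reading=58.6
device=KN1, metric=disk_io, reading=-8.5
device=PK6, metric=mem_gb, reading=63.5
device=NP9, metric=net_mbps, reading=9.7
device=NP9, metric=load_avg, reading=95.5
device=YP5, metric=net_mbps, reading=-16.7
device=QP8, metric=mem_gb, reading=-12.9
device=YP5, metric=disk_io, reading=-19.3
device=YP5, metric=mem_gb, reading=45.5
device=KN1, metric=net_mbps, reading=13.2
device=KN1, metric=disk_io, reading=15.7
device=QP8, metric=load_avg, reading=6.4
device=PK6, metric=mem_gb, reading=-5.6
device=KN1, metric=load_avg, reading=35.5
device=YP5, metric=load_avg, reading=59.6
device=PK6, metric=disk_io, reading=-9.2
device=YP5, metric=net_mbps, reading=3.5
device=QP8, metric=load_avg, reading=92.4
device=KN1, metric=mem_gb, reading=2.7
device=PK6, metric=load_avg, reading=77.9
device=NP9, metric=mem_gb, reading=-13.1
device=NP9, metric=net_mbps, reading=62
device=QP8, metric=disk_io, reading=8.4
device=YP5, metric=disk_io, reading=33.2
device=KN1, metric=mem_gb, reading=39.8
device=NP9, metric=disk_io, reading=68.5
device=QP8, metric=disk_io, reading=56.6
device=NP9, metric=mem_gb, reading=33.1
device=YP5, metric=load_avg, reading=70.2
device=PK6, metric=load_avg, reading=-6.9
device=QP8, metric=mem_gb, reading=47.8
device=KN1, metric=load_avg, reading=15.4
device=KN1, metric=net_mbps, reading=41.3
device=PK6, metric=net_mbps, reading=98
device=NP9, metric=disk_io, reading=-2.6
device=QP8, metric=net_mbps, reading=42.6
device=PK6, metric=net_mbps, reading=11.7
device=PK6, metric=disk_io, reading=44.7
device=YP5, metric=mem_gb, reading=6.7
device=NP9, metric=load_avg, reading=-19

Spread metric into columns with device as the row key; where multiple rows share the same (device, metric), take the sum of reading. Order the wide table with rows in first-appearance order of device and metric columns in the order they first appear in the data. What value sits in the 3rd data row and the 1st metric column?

With rows in first-appearance order of device, row 3 is device=PK6. metric columns in first-appearance order: net_mbps, disk_io, mem_gb, load_avg; column 1 is net_mbps.
Long rows with device=PK6, metric=net_mbps: 98 + 11.7 = 109.7.

109.7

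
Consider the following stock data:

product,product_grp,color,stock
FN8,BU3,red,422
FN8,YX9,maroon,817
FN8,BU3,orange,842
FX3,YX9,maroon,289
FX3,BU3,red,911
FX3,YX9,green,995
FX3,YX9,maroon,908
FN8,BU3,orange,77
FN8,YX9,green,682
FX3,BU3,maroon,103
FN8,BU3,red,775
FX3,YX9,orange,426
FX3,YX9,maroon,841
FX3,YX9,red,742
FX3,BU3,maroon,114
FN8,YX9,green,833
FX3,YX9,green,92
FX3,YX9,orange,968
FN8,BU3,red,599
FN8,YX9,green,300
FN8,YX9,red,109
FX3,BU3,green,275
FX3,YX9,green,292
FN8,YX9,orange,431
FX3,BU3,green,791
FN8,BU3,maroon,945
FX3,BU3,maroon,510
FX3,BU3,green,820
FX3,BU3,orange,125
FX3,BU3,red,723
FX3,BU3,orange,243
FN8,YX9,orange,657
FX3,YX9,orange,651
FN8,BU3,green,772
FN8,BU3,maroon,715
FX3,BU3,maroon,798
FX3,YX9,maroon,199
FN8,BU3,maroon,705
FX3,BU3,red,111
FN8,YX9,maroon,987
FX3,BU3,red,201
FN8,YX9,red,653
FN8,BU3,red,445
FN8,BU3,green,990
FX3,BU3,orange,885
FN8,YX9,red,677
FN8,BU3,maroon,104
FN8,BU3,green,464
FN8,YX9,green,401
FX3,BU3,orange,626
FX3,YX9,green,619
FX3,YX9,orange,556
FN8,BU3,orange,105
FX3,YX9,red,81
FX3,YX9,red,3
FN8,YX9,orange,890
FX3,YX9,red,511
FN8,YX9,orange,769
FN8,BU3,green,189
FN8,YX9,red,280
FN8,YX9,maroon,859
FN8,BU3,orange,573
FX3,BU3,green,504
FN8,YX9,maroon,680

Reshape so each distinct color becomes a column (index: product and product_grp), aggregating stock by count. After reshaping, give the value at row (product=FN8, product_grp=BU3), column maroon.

4

Rows with product=FN8, product_grp=BU3 and color=maroon: stock values are 945, 715, 705, 104.
4 rows match — count = 4.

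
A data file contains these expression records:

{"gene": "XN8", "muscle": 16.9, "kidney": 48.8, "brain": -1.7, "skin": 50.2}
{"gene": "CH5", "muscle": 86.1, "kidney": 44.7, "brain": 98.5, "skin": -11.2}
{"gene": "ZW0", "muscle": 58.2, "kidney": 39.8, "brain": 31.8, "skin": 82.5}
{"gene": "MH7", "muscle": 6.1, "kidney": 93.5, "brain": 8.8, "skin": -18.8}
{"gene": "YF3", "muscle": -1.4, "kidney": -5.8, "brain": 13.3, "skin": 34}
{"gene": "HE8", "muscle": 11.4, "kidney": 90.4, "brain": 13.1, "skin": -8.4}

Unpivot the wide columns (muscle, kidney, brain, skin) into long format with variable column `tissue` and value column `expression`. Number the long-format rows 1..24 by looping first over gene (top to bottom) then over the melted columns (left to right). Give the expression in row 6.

24 rows total (6 × 4). Row 6: index ⌊(6-1)/4⌋ = 1 into gene → CH5; (6-1) mod 4 = 1 into the melted columns → kidney.
So row 6 is (CH5, kidney, 44.7); expression = 44.7.

44.7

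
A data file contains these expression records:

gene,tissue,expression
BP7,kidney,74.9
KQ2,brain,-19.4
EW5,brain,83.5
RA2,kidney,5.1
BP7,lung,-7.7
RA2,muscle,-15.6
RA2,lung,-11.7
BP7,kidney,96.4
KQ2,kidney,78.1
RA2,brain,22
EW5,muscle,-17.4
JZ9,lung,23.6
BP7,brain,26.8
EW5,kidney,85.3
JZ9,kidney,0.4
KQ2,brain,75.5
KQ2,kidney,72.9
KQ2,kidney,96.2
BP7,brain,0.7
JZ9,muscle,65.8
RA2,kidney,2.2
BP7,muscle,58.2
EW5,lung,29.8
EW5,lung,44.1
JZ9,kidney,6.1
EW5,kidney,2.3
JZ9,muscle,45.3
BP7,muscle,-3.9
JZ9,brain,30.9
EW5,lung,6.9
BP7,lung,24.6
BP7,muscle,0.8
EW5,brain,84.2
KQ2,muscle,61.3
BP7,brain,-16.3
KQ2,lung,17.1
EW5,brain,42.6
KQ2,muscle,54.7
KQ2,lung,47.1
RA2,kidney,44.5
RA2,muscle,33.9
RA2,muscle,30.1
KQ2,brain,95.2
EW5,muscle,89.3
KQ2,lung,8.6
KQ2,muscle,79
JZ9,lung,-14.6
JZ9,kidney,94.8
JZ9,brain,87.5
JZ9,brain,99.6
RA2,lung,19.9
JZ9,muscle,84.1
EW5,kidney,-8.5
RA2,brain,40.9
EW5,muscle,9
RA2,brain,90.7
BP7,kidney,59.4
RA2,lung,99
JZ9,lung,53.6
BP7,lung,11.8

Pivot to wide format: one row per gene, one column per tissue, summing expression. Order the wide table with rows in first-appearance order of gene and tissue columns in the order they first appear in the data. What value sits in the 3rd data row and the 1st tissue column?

79.1

With rows in first-appearance order of gene, row 3 is gene=EW5. tissue columns in first-appearance order: kidney, brain, lung, muscle; column 1 is kidney.
Long rows with gene=EW5, tissue=kidney: 85.3 + 2.3 + -8.5 = 79.1.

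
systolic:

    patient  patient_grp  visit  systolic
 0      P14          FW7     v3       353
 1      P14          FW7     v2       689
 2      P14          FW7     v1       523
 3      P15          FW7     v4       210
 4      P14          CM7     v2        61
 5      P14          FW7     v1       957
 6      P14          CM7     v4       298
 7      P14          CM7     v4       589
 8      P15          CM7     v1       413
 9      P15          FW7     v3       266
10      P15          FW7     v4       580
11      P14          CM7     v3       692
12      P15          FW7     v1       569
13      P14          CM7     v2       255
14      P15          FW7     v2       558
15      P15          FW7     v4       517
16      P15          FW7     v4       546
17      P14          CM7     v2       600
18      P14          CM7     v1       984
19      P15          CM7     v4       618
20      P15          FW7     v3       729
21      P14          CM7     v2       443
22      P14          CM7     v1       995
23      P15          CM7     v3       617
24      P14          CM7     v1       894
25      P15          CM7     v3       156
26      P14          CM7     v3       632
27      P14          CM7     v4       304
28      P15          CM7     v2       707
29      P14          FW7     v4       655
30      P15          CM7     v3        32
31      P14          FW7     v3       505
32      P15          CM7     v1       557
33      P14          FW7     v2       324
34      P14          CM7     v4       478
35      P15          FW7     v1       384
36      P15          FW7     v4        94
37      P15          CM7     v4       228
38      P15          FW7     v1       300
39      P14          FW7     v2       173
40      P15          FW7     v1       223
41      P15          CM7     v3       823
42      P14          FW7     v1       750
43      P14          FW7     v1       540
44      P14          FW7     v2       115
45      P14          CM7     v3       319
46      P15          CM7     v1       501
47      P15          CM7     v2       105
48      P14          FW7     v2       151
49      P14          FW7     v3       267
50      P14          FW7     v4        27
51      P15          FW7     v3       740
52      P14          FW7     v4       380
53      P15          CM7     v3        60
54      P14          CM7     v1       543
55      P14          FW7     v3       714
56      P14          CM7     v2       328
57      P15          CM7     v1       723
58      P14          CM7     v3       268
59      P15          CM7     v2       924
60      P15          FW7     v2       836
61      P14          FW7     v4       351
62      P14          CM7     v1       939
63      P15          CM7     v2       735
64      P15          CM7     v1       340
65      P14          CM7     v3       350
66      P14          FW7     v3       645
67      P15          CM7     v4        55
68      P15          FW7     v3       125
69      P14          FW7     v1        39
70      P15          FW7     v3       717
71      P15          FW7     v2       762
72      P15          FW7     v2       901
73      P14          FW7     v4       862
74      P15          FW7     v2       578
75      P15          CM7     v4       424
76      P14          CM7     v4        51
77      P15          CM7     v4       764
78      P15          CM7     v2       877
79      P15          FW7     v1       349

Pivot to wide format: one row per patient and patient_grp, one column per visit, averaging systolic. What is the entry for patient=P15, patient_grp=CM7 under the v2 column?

669.60

Rows with patient=P15, patient_grp=CM7 and visit=v2: systolic values are 707, 105, 924, 735, 877.
(707 + 105 + 924 + 735 + 877) / 5 = 669.60.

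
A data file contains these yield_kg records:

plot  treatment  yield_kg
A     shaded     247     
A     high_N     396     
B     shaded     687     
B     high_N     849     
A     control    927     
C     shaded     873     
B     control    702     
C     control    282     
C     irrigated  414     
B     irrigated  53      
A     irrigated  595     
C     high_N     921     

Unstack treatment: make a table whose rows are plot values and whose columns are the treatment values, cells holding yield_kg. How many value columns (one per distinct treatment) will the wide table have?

4

4 distinct treatment values: control, irrigated, high_N, shaded.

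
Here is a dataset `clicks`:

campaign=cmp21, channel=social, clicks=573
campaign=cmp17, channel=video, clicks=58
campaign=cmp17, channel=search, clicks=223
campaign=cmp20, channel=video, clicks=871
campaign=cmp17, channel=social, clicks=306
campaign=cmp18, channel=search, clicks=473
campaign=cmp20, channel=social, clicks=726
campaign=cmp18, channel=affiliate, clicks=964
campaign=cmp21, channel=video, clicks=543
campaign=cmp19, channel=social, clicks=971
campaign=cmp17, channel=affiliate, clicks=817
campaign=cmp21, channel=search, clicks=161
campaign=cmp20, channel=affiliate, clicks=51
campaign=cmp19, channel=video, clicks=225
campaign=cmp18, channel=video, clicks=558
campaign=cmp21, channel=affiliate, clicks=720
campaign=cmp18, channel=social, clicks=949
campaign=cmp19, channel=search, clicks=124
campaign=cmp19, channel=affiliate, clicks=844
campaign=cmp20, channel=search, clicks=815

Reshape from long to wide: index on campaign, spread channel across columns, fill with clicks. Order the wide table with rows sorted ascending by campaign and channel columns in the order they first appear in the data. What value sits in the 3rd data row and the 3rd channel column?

124

With rows sorted ascending by campaign, row 3 is campaign=cmp19. channel columns in first-appearance order: social, video, search, affiliate; column 3 is search.
Long rows with campaign=cmp19, channel=search: clicks = 124.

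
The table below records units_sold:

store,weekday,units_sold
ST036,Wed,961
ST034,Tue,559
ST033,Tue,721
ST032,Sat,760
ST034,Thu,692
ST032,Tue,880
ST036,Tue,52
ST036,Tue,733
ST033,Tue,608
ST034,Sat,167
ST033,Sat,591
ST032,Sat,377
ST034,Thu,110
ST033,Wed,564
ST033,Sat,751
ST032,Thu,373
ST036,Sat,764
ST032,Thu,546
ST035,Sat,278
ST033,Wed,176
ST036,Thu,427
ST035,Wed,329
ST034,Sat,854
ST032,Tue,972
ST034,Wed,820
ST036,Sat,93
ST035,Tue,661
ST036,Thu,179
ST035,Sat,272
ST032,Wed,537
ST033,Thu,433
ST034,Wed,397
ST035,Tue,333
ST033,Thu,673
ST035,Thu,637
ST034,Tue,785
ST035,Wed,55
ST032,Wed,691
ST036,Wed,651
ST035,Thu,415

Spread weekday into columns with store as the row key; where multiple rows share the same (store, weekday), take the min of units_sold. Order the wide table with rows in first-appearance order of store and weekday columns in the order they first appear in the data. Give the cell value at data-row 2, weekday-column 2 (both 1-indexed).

559

With rows in first-appearance order of store, row 2 is store=ST034. weekday columns in first-appearance order: Wed, Tue, Sat, Thu; column 2 is Tue.
Long rows with store=ST034, weekday=Tue: min(559, 785) = 559.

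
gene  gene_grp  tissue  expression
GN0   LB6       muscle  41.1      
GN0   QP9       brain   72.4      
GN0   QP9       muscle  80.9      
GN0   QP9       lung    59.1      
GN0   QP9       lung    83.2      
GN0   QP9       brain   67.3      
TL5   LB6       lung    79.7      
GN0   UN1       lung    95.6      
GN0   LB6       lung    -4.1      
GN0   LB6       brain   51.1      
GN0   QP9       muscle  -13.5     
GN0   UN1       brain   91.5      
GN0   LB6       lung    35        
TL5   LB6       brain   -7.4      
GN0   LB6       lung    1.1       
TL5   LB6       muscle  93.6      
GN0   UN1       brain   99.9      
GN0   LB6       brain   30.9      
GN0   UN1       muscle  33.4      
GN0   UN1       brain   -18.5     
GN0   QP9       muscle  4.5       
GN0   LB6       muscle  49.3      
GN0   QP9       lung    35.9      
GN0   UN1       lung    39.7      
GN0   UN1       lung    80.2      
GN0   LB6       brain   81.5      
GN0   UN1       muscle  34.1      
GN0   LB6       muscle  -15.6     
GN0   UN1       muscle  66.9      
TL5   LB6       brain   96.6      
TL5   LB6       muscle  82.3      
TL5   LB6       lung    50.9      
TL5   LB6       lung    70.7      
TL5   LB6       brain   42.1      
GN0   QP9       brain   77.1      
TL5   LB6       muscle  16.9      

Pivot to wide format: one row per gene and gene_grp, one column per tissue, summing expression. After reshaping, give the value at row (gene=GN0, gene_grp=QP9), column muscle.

71.9

Rows with gene=GN0, gene_grp=QP9 and tissue=muscle: expression values are 80.9, -13.5, 4.5.
80.9 + -13.5 + 4.5 = 71.9.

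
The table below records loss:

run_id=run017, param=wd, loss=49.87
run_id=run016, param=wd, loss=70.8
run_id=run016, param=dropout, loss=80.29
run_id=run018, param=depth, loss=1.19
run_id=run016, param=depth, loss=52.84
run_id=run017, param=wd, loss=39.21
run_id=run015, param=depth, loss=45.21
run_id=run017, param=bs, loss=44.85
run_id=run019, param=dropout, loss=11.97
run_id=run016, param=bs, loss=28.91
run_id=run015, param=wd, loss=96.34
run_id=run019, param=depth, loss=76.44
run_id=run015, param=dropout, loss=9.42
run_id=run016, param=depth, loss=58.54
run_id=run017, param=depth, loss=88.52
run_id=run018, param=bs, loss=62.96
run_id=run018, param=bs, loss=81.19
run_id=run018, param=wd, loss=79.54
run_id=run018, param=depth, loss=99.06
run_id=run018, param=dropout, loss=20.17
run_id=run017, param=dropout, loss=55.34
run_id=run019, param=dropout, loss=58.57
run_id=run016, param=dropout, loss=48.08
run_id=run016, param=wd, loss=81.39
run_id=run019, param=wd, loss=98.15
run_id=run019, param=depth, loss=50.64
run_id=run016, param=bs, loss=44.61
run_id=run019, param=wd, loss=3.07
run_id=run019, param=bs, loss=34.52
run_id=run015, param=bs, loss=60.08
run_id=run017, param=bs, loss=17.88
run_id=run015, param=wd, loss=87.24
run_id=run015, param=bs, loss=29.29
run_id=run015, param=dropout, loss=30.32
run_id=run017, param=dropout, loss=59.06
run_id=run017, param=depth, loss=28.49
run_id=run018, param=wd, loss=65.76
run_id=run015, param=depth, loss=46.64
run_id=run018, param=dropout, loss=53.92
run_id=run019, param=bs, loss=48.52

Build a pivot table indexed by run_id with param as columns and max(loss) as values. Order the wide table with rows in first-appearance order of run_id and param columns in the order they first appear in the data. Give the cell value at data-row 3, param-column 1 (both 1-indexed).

79.54

With rows in first-appearance order of run_id, row 3 is run_id=run018. param columns in first-appearance order: wd, dropout, depth, bs; column 1 is wd.
Long rows with run_id=run018, param=wd: max(79.54, 65.76) = 79.54.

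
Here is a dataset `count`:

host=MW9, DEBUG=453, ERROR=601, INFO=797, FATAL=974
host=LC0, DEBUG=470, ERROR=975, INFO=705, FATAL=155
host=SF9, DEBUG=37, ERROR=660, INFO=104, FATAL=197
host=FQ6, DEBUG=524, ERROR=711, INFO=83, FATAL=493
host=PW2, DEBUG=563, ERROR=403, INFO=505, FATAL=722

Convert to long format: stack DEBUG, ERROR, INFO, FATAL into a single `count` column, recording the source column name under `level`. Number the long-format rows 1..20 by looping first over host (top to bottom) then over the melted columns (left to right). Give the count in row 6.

20 rows total (5 × 4). Row 6: index ⌊(6-1)/4⌋ = 1 into host → LC0; (6-1) mod 4 = 1 into the melted columns → ERROR.
So row 6 is (LC0, ERROR, 975); count = 975.

975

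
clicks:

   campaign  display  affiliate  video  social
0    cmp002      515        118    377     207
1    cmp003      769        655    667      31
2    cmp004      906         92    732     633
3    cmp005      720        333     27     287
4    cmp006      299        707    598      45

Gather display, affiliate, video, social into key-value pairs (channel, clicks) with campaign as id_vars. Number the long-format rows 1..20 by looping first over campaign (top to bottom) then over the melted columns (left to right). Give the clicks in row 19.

598

20 rows total (5 × 4). Row 19: index ⌊(19-1)/4⌋ = 4 into campaign → cmp006; (19-1) mod 4 = 2 into the melted columns → video.
So row 19 is (cmp006, video, 598); clicks = 598.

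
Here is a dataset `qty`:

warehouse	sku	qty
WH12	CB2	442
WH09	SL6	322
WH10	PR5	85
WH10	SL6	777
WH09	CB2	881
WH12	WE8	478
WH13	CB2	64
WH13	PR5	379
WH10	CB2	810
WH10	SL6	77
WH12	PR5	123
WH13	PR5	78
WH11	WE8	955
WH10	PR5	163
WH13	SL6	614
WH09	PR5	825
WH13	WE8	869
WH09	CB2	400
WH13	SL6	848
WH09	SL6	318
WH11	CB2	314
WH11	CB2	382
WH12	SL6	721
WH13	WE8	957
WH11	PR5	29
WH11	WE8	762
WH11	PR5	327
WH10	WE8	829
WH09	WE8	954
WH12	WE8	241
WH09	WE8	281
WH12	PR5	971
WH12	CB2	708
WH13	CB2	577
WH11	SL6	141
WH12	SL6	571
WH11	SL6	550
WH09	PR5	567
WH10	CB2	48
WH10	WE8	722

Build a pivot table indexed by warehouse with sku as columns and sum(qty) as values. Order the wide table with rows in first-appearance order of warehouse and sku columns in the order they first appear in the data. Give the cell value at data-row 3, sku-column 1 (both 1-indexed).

With rows in first-appearance order of warehouse, row 3 is warehouse=WH10. sku columns in first-appearance order: CB2, SL6, PR5, WE8; column 1 is CB2.
Long rows with warehouse=WH10, sku=CB2: 810 + 48 = 858.

858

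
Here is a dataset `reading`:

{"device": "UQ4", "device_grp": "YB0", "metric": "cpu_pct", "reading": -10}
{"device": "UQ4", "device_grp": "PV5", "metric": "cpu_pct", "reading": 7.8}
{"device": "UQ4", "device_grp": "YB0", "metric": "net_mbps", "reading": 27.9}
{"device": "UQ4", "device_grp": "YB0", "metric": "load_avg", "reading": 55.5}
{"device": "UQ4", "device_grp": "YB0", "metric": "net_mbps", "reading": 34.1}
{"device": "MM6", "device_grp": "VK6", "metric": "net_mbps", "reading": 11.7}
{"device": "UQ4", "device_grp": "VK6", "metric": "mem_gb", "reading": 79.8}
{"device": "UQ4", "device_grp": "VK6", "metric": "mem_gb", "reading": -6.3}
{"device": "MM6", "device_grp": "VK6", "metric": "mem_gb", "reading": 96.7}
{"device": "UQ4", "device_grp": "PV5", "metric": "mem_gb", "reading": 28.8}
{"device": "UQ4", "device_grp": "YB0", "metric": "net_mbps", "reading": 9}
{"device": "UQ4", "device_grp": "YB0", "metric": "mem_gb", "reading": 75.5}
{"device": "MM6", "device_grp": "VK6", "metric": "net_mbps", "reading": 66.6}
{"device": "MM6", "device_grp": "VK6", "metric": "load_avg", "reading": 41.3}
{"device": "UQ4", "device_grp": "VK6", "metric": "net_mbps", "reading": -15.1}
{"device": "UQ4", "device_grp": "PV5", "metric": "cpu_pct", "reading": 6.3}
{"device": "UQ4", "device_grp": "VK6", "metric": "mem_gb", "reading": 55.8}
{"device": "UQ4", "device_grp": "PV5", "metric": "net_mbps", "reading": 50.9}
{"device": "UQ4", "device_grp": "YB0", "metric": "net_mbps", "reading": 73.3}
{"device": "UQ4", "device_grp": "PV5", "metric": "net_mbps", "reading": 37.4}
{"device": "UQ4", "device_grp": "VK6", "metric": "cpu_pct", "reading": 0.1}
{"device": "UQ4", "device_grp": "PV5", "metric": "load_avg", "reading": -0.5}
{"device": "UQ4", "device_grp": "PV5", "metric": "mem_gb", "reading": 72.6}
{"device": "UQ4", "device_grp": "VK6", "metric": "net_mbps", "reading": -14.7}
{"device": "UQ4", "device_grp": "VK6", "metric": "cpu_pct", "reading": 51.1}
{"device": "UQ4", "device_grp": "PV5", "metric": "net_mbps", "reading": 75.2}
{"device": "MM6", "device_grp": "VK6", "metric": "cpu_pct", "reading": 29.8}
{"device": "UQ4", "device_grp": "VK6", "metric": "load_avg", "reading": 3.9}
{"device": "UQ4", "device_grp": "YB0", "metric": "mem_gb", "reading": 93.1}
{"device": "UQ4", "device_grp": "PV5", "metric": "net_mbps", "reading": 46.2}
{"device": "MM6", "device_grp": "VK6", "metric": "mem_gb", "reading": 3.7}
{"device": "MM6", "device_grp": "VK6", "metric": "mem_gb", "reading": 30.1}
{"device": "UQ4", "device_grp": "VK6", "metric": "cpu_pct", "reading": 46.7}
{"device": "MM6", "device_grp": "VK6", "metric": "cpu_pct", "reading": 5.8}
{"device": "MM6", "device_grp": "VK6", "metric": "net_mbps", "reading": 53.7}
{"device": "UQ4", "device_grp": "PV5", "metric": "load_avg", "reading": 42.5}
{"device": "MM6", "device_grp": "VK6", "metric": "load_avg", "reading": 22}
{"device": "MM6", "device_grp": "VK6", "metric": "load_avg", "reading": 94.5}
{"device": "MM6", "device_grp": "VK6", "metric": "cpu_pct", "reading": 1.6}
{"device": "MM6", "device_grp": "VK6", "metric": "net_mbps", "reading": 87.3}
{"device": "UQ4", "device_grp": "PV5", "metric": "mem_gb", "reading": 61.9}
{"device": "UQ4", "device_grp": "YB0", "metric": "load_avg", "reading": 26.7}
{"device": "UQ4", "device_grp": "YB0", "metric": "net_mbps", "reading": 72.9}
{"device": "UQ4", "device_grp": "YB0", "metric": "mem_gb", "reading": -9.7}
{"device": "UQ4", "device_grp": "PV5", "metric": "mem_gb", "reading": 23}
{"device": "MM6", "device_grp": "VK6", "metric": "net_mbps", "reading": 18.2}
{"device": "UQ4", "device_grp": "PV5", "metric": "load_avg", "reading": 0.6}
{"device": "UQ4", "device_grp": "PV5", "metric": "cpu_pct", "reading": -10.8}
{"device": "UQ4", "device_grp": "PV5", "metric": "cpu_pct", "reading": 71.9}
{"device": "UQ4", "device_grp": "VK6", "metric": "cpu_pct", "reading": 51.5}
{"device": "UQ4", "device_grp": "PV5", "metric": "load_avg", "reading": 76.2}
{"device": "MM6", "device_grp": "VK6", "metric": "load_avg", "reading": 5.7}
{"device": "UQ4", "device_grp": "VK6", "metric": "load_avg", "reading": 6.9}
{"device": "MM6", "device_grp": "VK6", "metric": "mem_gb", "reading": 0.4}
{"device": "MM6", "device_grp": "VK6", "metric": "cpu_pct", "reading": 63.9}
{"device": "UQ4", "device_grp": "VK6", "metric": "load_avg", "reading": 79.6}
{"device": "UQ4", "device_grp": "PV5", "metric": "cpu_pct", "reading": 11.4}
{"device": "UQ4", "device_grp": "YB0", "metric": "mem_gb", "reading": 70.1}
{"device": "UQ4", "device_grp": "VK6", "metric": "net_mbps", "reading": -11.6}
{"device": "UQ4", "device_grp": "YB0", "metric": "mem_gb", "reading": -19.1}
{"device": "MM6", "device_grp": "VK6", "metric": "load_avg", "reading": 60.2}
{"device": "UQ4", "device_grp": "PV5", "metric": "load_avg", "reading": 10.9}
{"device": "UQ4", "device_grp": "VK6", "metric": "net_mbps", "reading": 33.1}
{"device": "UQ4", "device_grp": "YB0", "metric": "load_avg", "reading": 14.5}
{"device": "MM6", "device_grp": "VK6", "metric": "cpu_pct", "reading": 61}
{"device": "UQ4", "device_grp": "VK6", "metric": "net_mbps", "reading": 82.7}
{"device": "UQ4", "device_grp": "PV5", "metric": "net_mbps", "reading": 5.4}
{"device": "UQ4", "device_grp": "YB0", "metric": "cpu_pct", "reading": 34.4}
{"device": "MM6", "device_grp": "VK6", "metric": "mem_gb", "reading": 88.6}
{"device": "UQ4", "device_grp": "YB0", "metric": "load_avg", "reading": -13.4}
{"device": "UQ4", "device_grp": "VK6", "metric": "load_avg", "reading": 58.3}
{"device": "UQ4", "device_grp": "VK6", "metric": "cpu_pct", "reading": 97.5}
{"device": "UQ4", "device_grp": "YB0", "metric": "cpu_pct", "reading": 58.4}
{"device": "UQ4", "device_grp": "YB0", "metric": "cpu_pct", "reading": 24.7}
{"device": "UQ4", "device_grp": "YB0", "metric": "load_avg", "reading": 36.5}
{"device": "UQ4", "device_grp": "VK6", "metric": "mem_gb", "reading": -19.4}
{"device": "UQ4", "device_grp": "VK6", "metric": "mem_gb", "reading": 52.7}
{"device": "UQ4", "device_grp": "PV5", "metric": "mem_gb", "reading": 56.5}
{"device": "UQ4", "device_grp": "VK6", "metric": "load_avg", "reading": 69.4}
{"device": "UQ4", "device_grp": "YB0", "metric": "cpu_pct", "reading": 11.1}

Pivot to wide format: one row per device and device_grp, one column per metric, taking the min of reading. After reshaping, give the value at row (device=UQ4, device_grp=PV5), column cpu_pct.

Rows with device=UQ4, device_grp=PV5 and metric=cpu_pct: reading values are 7.8, 6.3, -10.8, 71.9, 11.4.
min(7.8, 6.3, -10.8, 71.9, 11.4) = -10.8.

-10.8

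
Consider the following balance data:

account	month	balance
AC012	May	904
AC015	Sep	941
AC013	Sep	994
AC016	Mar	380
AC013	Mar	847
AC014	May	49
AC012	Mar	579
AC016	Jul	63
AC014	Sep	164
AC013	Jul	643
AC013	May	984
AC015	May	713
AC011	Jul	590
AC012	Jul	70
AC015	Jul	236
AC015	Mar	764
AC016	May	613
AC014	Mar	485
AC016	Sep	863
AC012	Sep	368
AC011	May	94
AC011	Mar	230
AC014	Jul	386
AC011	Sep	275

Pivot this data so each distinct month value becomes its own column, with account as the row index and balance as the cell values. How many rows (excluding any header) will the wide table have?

6 distinct account values → 6 rows.

6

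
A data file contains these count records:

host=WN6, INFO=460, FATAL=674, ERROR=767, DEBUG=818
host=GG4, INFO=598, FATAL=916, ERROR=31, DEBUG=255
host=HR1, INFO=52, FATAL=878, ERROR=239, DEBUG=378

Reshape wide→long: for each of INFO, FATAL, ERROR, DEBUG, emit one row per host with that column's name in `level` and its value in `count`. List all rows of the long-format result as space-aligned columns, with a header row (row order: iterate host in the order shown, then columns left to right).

host  level  count
WN6   INFO   460  
WN6   FATAL  674  
WN6   ERROR  767  
WN6   DEBUG  818  
GG4   INFO   598  
GG4   FATAL  916  
GG4   ERROR  31   
GG4   DEBUG  255  
HR1   INFO   52   
HR1   FATAL  878  
HR1   ERROR  239  
HR1   DEBUG  378  

Each (host, column) pair becomes one row: 3 × 4 = 12 rows.
For example, (WN6, INFO) → count=460.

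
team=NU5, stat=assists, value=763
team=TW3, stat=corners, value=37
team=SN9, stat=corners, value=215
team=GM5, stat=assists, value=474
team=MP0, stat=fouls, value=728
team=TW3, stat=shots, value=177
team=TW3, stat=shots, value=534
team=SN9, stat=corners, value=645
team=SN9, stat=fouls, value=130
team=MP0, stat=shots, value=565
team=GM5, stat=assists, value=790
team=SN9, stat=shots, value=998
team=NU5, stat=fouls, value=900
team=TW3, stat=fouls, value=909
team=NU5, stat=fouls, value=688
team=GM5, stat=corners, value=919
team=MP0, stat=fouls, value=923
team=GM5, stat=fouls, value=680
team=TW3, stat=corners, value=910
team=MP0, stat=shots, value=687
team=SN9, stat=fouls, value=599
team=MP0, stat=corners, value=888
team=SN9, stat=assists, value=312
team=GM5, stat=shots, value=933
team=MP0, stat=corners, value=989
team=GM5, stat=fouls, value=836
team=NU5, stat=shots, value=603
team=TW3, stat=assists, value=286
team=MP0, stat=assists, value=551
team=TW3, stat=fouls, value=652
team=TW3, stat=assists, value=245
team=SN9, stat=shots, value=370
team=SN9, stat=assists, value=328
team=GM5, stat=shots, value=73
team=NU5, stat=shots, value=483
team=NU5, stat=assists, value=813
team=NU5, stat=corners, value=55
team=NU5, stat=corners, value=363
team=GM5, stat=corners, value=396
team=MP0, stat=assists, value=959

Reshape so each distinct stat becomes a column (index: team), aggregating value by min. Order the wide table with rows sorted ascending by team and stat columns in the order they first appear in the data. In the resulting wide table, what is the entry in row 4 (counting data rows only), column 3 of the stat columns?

130

With rows sorted ascending by team, row 4 is team=SN9. stat columns in first-appearance order: assists, corners, fouls, shots; column 3 is fouls.
Long rows with team=SN9, stat=fouls: min(130, 599) = 130.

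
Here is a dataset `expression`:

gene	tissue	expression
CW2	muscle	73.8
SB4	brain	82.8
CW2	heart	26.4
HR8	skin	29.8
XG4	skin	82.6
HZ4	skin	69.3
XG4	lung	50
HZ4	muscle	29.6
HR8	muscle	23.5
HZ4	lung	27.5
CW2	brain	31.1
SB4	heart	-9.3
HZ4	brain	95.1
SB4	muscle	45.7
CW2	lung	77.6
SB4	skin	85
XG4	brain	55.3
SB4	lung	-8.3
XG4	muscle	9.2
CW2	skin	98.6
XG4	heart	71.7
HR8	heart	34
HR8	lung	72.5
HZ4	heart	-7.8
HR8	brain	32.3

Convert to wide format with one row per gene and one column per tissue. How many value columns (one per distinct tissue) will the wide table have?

5

5 distinct tissue values: muscle, brain, heart, skin, lung.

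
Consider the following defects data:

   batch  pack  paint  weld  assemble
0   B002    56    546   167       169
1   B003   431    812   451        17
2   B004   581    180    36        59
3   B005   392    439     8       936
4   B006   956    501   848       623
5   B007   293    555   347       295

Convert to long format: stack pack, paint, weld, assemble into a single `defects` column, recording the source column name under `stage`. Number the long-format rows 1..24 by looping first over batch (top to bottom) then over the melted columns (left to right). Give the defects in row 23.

347

24 rows total (6 × 4). Row 23: index ⌊(23-1)/4⌋ = 5 into batch → B007; (23-1) mod 4 = 2 into the melted columns → weld.
So row 23 is (B007, weld, 347); defects = 347.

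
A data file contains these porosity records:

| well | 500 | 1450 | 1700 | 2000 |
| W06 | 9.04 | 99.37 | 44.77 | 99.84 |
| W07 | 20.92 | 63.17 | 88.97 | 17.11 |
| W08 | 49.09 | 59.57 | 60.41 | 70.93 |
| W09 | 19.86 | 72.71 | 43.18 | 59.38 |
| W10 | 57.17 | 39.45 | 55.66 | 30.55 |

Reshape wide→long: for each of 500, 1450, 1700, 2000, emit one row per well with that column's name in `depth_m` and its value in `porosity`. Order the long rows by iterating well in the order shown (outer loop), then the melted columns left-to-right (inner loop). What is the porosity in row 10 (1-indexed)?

59.57

20 rows total (5 × 4). Row 10: index ⌊(10-1)/4⌋ = 2 into well → W08; (10-1) mod 4 = 1 into the melted columns → 1450.
So row 10 is (W08, 1450, 59.57); porosity = 59.57.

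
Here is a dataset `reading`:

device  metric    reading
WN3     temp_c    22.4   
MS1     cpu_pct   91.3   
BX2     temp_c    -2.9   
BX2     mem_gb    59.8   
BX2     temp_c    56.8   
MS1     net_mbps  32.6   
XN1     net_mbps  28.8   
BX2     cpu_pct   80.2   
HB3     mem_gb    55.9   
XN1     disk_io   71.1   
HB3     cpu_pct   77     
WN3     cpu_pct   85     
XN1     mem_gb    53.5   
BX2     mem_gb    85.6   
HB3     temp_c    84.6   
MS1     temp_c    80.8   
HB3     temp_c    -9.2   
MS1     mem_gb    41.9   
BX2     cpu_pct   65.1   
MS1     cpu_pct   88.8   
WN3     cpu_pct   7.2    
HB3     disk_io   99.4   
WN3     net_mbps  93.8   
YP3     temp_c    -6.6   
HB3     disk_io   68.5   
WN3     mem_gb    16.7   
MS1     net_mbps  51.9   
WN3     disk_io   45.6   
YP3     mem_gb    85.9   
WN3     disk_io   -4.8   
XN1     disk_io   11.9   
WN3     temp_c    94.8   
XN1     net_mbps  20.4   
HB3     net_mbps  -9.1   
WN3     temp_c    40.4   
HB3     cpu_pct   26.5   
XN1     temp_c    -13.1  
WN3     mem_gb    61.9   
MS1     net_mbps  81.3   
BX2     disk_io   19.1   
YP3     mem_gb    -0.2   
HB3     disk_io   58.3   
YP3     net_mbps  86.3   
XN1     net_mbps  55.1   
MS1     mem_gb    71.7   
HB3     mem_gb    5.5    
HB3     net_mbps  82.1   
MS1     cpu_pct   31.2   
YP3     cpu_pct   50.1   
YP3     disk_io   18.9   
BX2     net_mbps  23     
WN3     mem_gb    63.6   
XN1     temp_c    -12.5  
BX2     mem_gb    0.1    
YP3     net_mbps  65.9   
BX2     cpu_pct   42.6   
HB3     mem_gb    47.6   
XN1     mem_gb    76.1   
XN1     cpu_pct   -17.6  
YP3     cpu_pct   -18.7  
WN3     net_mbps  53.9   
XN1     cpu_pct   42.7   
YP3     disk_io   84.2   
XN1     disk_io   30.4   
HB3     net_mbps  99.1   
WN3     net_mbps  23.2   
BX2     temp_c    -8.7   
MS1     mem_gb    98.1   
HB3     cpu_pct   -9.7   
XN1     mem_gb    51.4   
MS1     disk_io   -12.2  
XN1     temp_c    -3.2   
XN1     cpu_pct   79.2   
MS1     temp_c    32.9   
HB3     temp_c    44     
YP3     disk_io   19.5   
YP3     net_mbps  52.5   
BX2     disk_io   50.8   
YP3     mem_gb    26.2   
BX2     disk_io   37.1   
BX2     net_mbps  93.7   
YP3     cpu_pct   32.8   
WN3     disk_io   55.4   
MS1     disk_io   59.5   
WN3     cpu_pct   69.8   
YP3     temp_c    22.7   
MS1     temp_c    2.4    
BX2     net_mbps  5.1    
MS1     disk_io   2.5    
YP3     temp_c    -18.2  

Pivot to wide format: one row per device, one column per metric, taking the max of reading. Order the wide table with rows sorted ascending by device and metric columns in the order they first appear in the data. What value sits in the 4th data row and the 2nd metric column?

85

With rows sorted ascending by device, row 4 is device=WN3. metric columns in first-appearance order: temp_c, cpu_pct, mem_gb, net_mbps, disk_io; column 2 is cpu_pct.
Long rows with device=WN3, metric=cpu_pct: max(85, 7.2, 69.8) = 85.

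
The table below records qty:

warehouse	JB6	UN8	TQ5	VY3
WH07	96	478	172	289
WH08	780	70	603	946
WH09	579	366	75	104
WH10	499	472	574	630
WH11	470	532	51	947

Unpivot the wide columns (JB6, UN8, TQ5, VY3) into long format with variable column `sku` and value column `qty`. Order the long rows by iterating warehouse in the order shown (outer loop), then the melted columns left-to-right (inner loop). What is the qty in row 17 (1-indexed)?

470

20 rows total (5 × 4). Row 17: index ⌊(17-1)/4⌋ = 4 into warehouse → WH11; (17-1) mod 4 = 0 into the melted columns → JB6.
So row 17 is (WH11, JB6, 470); qty = 470.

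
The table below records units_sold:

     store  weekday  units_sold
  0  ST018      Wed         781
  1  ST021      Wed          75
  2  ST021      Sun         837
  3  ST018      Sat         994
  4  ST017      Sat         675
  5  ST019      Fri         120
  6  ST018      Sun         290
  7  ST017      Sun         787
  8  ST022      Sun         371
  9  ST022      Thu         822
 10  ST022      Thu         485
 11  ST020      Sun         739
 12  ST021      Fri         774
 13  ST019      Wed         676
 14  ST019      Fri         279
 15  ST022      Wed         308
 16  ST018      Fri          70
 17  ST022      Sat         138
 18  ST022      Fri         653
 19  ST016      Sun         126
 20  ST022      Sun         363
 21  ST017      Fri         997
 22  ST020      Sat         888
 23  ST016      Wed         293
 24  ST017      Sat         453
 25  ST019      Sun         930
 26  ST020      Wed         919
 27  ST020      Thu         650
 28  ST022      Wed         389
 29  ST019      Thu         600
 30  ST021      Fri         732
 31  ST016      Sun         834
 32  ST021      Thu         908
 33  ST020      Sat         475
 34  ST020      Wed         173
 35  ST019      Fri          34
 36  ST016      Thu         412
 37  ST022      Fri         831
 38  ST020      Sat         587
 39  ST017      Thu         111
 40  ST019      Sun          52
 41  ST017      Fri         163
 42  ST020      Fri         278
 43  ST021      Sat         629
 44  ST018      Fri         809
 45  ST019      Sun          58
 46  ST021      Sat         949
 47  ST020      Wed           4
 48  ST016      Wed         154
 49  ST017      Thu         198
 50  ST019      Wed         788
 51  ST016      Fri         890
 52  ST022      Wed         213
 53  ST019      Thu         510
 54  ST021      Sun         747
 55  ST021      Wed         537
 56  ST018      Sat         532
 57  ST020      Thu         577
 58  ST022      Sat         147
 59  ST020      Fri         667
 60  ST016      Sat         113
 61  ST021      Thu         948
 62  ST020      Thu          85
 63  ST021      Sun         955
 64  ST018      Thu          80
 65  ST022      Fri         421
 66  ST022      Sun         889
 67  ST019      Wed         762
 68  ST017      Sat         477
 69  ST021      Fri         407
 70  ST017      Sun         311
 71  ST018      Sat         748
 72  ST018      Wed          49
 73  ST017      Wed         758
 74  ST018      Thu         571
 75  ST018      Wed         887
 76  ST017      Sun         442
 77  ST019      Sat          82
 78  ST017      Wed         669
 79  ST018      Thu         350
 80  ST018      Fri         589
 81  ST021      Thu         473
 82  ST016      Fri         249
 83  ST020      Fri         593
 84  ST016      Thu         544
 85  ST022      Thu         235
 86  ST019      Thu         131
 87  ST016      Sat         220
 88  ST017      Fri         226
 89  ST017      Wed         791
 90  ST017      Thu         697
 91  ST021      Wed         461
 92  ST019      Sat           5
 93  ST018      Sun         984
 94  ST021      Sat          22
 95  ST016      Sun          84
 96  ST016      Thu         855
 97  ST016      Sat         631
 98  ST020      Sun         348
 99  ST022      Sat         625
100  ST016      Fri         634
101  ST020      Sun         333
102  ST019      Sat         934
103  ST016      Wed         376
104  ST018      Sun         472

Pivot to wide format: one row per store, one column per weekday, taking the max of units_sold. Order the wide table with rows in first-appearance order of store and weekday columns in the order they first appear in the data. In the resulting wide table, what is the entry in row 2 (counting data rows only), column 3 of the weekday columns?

949

With rows in first-appearance order of store, row 2 is store=ST021. weekday columns in first-appearance order: Wed, Sun, Sat, Fri, Thu; column 3 is Sat.
Long rows with store=ST021, weekday=Sat: max(629, 949, 22) = 949.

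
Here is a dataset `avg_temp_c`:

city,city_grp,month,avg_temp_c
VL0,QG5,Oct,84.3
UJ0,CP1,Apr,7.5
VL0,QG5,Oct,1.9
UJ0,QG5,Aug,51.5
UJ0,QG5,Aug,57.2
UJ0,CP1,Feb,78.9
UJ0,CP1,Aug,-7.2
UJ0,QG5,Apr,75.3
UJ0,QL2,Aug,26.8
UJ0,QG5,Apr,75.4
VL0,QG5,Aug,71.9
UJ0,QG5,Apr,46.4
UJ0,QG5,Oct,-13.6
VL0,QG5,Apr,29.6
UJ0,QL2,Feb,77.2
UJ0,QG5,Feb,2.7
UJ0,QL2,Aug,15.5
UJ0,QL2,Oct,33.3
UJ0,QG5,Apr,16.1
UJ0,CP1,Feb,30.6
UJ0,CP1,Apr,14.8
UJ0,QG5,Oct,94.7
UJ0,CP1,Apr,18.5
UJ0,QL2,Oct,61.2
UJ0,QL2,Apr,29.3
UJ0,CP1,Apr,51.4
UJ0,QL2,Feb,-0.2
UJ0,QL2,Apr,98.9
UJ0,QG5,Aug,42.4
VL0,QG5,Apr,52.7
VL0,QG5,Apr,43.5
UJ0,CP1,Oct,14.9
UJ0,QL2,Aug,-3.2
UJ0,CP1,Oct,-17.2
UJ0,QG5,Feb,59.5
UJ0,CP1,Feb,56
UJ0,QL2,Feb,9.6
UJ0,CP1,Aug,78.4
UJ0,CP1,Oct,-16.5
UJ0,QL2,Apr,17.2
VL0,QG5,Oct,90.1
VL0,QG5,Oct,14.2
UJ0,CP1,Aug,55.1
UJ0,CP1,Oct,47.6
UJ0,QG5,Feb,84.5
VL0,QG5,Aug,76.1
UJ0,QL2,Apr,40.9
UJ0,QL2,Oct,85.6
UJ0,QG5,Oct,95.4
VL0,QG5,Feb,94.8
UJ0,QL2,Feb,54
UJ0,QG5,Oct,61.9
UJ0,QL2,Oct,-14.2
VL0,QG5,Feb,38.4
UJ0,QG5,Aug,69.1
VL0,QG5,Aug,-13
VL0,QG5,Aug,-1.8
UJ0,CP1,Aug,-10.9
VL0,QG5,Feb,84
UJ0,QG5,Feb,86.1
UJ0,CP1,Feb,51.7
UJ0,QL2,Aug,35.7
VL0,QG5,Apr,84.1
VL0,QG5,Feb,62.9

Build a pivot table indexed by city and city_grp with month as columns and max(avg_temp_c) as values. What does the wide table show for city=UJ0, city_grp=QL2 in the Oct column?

Rows with city=UJ0, city_grp=QL2 and month=Oct: avg_temp_c values are 33.3, 61.2, 85.6, -14.2.
max(33.3, 61.2, 85.6, -14.2) = 85.6.

85.6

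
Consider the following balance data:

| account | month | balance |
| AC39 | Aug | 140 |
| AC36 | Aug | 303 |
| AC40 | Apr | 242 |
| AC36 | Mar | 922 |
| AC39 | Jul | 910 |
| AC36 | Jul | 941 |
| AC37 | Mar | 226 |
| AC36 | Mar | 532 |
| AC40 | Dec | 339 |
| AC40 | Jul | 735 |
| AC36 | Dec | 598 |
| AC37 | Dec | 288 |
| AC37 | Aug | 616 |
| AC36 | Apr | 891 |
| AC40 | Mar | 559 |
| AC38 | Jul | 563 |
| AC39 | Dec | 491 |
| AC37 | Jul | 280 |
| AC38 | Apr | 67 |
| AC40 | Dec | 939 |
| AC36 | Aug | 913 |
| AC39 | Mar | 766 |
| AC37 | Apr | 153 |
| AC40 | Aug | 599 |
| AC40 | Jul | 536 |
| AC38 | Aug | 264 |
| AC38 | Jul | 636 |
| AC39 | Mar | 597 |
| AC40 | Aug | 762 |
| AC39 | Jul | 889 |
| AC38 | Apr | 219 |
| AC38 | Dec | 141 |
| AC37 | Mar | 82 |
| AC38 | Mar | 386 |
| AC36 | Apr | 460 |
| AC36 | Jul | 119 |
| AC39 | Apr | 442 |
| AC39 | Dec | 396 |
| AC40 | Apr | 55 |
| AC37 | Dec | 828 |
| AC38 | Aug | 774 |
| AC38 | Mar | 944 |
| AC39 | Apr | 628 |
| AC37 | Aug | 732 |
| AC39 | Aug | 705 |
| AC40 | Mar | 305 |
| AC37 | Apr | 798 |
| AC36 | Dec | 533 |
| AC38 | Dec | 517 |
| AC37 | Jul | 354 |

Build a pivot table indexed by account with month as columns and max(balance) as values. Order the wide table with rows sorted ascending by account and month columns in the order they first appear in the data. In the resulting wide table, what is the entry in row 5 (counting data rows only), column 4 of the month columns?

With rows sorted ascending by account, row 5 is account=AC40. month columns in first-appearance order: Aug, Apr, Mar, Jul, Dec; column 4 is Jul.
Long rows with account=AC40, month=Jul: max(735, 536) = 735.

735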